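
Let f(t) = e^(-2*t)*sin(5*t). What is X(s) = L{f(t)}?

L{sin(5t)} = 5/(s^2 + 25).
By the first shifting theorem, multiplying by e^(-2t) replaces s with s + 2.

X(s) = 5/((s + 2)^2 + 25)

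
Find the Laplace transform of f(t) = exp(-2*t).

1/(s + 2)

L{e^(-2t)} = 1/(s + 2).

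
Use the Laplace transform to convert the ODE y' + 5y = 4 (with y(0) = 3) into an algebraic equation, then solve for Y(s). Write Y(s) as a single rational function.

Laplace-transform each side.
With L{y'} = sY - y(0) = sY - 3: the LHS transforms to (s + 5)Y - (3).
The right side is L{4} = 4/s.
So (s + 5)Y = 4/s + (3).
Isolate Y and clear denominators.

Y(s) = (3*s + 4)/(s^2 + 5*s)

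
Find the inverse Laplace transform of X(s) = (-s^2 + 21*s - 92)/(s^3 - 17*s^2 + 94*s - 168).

2*exp(7*t) + exp(6*t) - 4*exp(4*t)

Factor the denominator: s^3 - 17*s^2 + 94*s - 168 = (s - 7)*(s - 6)*(s - 4).
Partial fraction decomposition gives [-4/(s - 4)] + [2/(s - 7)] + [1/(s - 6)].
Invert each term: -4/(s - 4) ↔ -4e^(4t); 2/(s - 7) ↔ 2e^(7t); 1/(s - 6) ↔ e^(6t).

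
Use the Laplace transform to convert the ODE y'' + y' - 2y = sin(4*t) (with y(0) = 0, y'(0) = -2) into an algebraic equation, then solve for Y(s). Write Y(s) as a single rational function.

Take the Laplace transform of both sides.
With L{y''} = s^2 Y - s·y(0) - y'(0) and L{y'} = sY - y(0), with y(0) = 0, y'(0) = -2: the LHS transforms to (s^2 + s - 2)Y - (-2).
The right side is L{sin(4*t)} = 4/(s^2 + 16).
So (s^2 + s - 2)Y = 4/(s^2 + 16) + (-2).
Isolate Y and clear denominators.

Y(s) = (-2*s^2 - 28)/(s^4 + s^3 + 14*s^2 + 16*s - 32)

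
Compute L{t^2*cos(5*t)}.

2*s*(s^2 - 75)/(s^2 + 25)^3

L{cos(5t)} = s/(s^2 + 25).
Then apply L{t^2·g(t)} = (-1)^2 d^2/ds^2[H(s)] with H(s) = s/(s^2 + 25):
differentiating 2 times and applying the sign gives 2*s*(s^2 - 75)/(s^2 + 25)^3.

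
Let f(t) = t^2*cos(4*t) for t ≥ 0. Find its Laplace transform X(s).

L{cos(4t)} = s/(s^2 + 16).
Then apply L{t^2·g(t)} = (-1)^2 d^2/ds^2[G(s)] with G(s) = s/(s^2 + 16):
differentiating 2 times and applying the sign gives 2*s*(s^2 - 48)/(s^2 + 16)^3.

X(s) = 2*s*(s^2 - 48)/(s^2 + 16)^3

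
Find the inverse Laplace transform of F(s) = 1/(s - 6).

exp(6*t)

Since L{e^(6t)} = 1/(s - 6), the inverse is e^(6*t).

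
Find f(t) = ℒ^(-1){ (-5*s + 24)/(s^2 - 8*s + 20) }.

f(t) = 2*exp(4*t)*sin(2*t) - 5*exp(4*t)*cos(2*t)

Complete the square in the denominator: s^2 - 8*s + 20 = (s - 4)^2 + 2^2.
Split the numerator to match: -5*s + 24 = -5·(s - 4) + 2·2.
Invert each term: -5·(s - 4)/((s - 4)^2 + 4) ↔ -5e^(4t)cos(2t); 2·2/((s - 4)^2 + 4) ↔ 2e^(4t)sin(2t).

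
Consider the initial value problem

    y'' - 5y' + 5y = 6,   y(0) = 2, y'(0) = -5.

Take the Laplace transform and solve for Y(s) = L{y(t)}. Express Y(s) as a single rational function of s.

Laplace-transform each side.
Using L{y''} = s^2 Y - s·y(0) - y'(0) and L{y'} = sY - y(0), with y(0) = 2, y'(0) = -5, the left side becomes (s^2 - 5*s + 5)Y - (2*s - 15).
The right side is L{6} = 6/s.
So (s^2 - 5*s + 5)Y = 6/s + (2*s - 15).
Solve for Y(s) and write it as one ratio of polynomials.

Y(s) = (2*s^2 - 15*s + 6)/(s^3 - 5*s^2 + 5*s)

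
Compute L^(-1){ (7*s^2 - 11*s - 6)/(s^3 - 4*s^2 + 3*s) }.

4*exp(3*t) + 5*exp(t) - 2

Factor the denominator: s^3 - 4*s^2 + 3*s = s*(s - 3)*(s - 1).
Partial fraction decomposition gives [-2/s] + [5/(s - 1)] + [4/(s - 3)].
Invert each term: -2/(s - 0) ↔ -2e^(0t); 5/(s - 1) ↔ 5e^(t); 4/(s - 3) ↔ 4e^(3t).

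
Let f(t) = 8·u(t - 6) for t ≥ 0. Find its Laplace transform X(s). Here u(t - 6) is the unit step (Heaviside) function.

By the second shifting theorem, L{u(t - c)·g(t - c)} = e^(-cs)·G(s) with c = 6 and G(s) = L{g(t)}.
L{8} = 8/s.

X(s) = 8*exp(-6*s)/s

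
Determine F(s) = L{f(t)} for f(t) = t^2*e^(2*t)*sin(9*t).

F(s) = 54*(s^2 - 4*s - 23)/(s^2 - 4*s + 85)^3

L{sin(9t)} = 9/(s^2 + 81).
Multiplying by e^(2t) shifts s → s - 2, so L{e^(2*t)*sin(9*t)} = 9/((s - 2)^2 + 81).
Then apply L{t^2·g(t)} = (-1)^2 d^2/ds^2[G(s)] with G(s) = 9/((s - 2)^2 + 81):
differentiating 2 times and applying the sign gives 54*(s^2 - 4*s - 23)/(s^2 - 4*s + 85)^3.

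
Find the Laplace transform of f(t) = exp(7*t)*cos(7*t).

(s - 7)/((s - 7)^2 + 49)

L{cos(7t)} = s/(s^2 + 49).
By the first shifting theorem, multiplying by e^(7t) replaces s with s - 7.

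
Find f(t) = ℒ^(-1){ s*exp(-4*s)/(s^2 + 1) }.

The factor e^(-4s) signals a time shift by c = 4 (second shifting theorem).
L{cos(t)} = s/(s^2 + 1), so L^-1{s/(s^2 + 1)} = cos(t).
Hence the inverse is u(t - 4) times that function evaluated at t - 4.

f(t) = Heaviside(t - 4)*(cos(t - 4))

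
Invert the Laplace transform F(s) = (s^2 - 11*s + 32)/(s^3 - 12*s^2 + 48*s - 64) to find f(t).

Factor the denominator: s^3 - 12*s^2 + 48*s - 64 = (s - 4)^3.
Partial fraction decomposition gives [1/(s - 4)] + [-3/(s - 4)^2] + [4/(s - 4)^3].
Invert each term: 1/(s - 4) ↔ e^(4t); -3/(s - 4)^2 ↔ -3t·e^(4t); 4/(s - 4)^3 ↔ (2)t^2·e^(4t).

f(t) = 2*t^2*exp(4*t) - 3*t*exp(4*t) + exp(4*t)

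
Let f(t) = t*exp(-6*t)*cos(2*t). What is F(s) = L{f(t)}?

F(s) = (s + 4)*(s + 8)/(s^2 + 12*s + 40)^2

L{cos(2t)} = s/(s^2 + 4).
Multiplying by e^(-6t) shifts s → s + 6, so L{exp(-6*t)*cos(2*t)} = (s + 6)/((s + 6)^2 + 4).
Then apply L{t·g(t)} = -d/ds[G(s)] with G(s) = (s + 6)/((s + 6)^2 + 4):
differentiating 1 time and applying the sign gives (s + 4)*(s + 8)/(s^2 + 12*s + 40)^2.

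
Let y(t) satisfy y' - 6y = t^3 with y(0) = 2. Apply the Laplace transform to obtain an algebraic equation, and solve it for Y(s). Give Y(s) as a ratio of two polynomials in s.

Laplace-transform each side.
Using L{y'} = sY - y(0) = sY - 2, the left side becomes (s - 6)Y - (2).
The right side is L{t^3} = 6/s^4.
So (s - 6)Y = 6/s^4 + (2).
Solve for Y(s) and write it as one ratio of polynomials.

Y(s) = (2*s^4 + 6)/(s^5 - 6*s^4)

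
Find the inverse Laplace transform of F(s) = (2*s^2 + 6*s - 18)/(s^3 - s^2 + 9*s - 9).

-exp(t) + 3*sin(3*t) + 3*cos(3*t)

Factor the denominator: s^3 - s^2 + 9*s - 9 = (s - 1)*(s^2 + 9).
Partial fraction decomposition gives [-1/(s - 1)] + [3*s/(s^2 + 9)] + [9/(s^2 + 9)].
Invert each term: -1/(s - 1) ↔ -e^(t); 3·s/(s^2 + 9) ↔ 3cos(3t); 3·3/(s^2 + 9) ↔ 3sin(3t).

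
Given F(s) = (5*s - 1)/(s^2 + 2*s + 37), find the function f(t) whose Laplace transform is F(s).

Complete the square in the denominator: s^2 + 2*s + 37 = (s + 1)^2 + 6^2.
Split the numerator to match: 5*s - 1 = 5·(s + 1) - 1·6.
Invert each term: 5·(s + 1)/((s + 1)^2 + 36) ↔ 5e^(-t)cos(6t); -1·6/((s + 1)^2 + 36) ↔ -e^(-t)sin(6t).

f(t) = -exp(-t)*sin(6*t) + 5*exp(-t)*cos(6*t)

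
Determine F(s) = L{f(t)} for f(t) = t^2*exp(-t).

L{e^(-t)} = 1/(s + 1).
Then apply L{t^2·g(t)} = (-1)^2 d^2/ds^2[G(s)] with G(s) = 1/(s + 1):
differentiating 2 times and applying the sign gives 2/(s + 1)^3.

F(s) = 2/(s + 1)^3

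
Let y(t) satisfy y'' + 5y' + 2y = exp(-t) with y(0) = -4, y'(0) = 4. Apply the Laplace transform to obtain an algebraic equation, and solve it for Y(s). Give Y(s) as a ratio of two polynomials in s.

Y(s) = (-4*s^2 - 20*s - 15)/(s^3 + 6*s^2 + 7*s + 2)

Take the Laplace transform of both sides.
With L{y''} = s^2 Y - s·y(0) - y'(0) and L{y'} = sY - y(0), with y(0) = -4, y'(0) = 4: the LHS transforms to (s^2 + 5*s + 2)Y - (-4*s - 16).
The right side is L{exp(-t)} = 1/(s + 1).
So (s^2 + 5*s + 2)Y = 1/(s + 1) + (-4*s - 16).
Isolate Y and clear denominators.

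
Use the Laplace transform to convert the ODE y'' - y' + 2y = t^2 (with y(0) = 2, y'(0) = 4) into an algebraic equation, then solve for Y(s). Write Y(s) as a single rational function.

Y(s) = (2*s^4 + 2*s^3 + 2)/(s^5 - s^4 + 2*s^3)

Take the Laplace transform of both sides.
Using L{y''} = s^2 Y - s·y(0) - y'(0) and L{y'} = sY - y(0), with y(0) = 2, y'(0) = 4, the left side becomes (s^2 - s + 2)Y - (2*s + 2).
The right side is L{t^2} = 2/s^3.
So (s^2 - s + 2)Y = 2/s^3 + (2*s + 2).
Divide through and combine into a single rational function.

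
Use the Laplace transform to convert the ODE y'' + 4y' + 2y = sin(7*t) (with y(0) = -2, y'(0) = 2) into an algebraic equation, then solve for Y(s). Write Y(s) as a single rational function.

Y(s) = (-2*s^3 - 6*s^2 - 98*s - 287)/(s^4 + 4*s^3 + 51*s^2 + 196*s + 98)

Transform both sides with L{·}.
The derivative rules (L{y''} = s^2 Y - s·y(0) - y'(0) and L{y'} = sY - y(0), with y(0) = -2, y'(0) = 2) turn the left side into (s^2 + 4*s + 2)Y - (-2*s - 6).
The right side is L{sin(7*t)} = 7/(s^2 + 49).
So (s^2 + 4*s + 2)Y = 7/(s^2 + 49) + (-2*s - 6).
Isolate Y and clear denominators.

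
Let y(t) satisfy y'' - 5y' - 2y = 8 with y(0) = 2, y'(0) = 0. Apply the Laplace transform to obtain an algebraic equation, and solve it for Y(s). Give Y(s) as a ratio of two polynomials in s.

Take the Laplace transform of both sides.
With L{y''} = s^2 Y - s·y(0) - y'(0) and L{y'} = sY - y(0), with y(0) = 2, y'(0) = 0: the LHS transforms to (s^2 - 5*s - 2)Y - (2*s - 10).
The right side is L{8} = 8/s.
So (s^2 - 5*s - 2)Y = 8/s + (2*s - 10).
Isolate Y and clear denominators.

Y(s) = (2*s^2 - 10*s + 8)/(s^3 - 5*s^2 - 2*s)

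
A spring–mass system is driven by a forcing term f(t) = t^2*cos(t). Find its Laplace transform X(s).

X(s) = 2*s*(s^2 - 3)/(s^2 + 1)^3

L{cos(t)} = s/(s^2 + 1).
Then apply L{t^2·g(t)} = (-1)^2 d^2/ds^2[G(s)] with G(s) = s/(s^2 + 1):
differentiating 2 times and applying the sign gives 2*s*(s^2 - 3)/(s^2 + 1)^3.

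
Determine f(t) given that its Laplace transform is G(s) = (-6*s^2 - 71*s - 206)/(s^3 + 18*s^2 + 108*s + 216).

Factor the denominator: s^3 + 18*s^2 + 108*s + 216 = (s + 6)^3.
Partial fraction decomposition gives [-6/(s + 6)] + [(s + 6)^(-2)] + [4/(s + 6)^3].
Invert each term: -6/(s + 6) ↔ -6e^(-6t); 1/(s + 6)^2 ↔ t·e^(-6t); 4/(s + 6)^3 ↔ (2)t^2·e^(-6t).

f(t) = 2*t^2*exp(-6*t) + t*exp(-6*t) - 6*exp(-6*t)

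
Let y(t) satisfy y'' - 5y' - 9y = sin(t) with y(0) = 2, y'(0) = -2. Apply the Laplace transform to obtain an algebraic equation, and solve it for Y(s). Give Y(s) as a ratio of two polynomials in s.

Laplace-transform each side.
Using L{y''} = s^2 Y - s·y(0) - y'(0) and L{y'} = sY - y(0), with y(0) = 2, y'(0) = -2, the left side becomes (s^2 - 5*s - 9)Y - (2*s - 12).
The right side is L{sin(t)} = 1/(s^2 + 1).
So (s^2 - 5*s - 9)Y = 1/(s^2 + 1) + (2*s - 12).
Isolate Y and clear denominators.

Y(s) = (2*s^3 - 12*s^2 + 2*s - 11)/(s^4 - 5*s^3 - 8*s^2 - 5*s - 9)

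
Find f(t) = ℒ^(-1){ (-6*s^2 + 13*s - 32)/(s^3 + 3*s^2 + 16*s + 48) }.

Factor the denominator: s^3 + 3*s^2 + 16*s + 48 = (s + 3)*(s^2 + 16).
Partial fraction decomposition gives [-5/(s + 3)] + [-s/(s^2 + 16)] + [16/(s^2 + 16)].
Invert each term: -5/(s + 3) ↔ -5e^(-3t); -1·s/(s^2 + 16) ↔ -cos(4t); 4·4/(s^2 + 16) ↔ 4sin(4t).

f(t) = 4*sin(4*t) - cos(4*t) - 5*exp(-3*t)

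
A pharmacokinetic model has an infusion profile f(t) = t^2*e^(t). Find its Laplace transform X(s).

X(s) = 2/(s - 1)^3

L{e^(t)} = 1/(s - 1).
Then apply L{t^2·g(t)} = (-1)^2 d^2/ds^2[G(s)] with G(s) = 1/(s - 1):
differentiating 2 times and applying the sign gives 2/(s - 1)^3.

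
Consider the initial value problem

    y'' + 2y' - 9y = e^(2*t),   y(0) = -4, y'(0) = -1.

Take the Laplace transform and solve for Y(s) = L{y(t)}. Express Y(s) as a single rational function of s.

Y(s) = (-4*s^2 - s + 19)/(s^3 - 13*s + 18)

Apply the Laplace transform to the equation.
The derivative rules (L{y''} = s^2 Y - s·y(0) - y'(0) and L{y'} = sY - y(0), with y(0) = -4, y'(0) = -1) turn the left side into (s^2 + 2*s - 9)Y - (-4*s - 9).
The right side is L{e^(2*t)} = 1/(s - 2).
So (s^2 + 2*s - 9)Y = 1/(s - 2) + (-4*s - 9).
Divide through and combine into a single rational function.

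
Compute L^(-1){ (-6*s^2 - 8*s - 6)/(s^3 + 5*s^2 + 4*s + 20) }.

Factor the denominator: s^3 + 5*s^2 + 4*s + 20 = (s + 5)*(s^2 + 4).
Partial fraction decomposition gives [-4/(s + 5)] + [-2*s/(s^2 + 4)] + [2/(s^2 + 4)].
Invert each term: -4/(s + 5) ↔ -4e^(-5t); -2·s/(s^2 + 4) ↔ -2cos(2t); 1·2/(s^2 + 4) ↔ sin(2t).

sin(2*t) - 2*cos(2*t) - 4*exp(-5*t)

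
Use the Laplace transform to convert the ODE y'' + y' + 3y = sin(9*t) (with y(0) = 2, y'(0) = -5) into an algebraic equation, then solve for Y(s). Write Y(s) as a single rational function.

Apply the Laplace transform to the equation.
Using L{y''} = s^2 Y - s·y(0) - y'(0) and L{y'} = sY - y(0), with y(0) = 2, y'(0) = -5, the left side becomes (s^2 + s + 3)Y - (2*s - 3).
The right side is L{sin(9*t)} = 9/(s^2 + 81).
So (s^2 + s + 3)Y = 9/(s^2 + 81) + (2*s - 3).
Solve for Y(s) and write it as one ratio of polynomials.

Y(s) = (2*s^3 - 3*s^2 + 162*s - 234)/(s^4 + s^3 + 84*s^2 + 81*s + 243)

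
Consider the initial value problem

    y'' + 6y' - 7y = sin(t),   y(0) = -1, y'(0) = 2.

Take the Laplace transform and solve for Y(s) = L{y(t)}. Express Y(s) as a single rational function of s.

Y(s) = (-s^3 - 4*s^2 - s - 3)/(s^4 + 6*s^3 - 6*s^2 + 6*s - 7)

Transform both sides with L{·}.
Using L{y''} = s^2 Y - s·y(0) - y'(0) and L{y'} = sY - y(0), with y(0) = -1, y'(0) = 2, the left side becomes (s^2 + 6*s - 7)Y - (-s - 4).
The right side is L{sin(t)} = 1/(s^2 + 1).
So (s^2 + 6*s - 7)Y = 1/(s^2 + 1) + (-s - 4).
Divide through and combine into a single rational function.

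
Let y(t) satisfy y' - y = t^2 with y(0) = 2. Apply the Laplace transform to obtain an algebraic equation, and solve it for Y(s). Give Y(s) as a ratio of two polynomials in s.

Y(s) = (2*s^3 + 2)/(s^4 - s^3)

Take the Laplace transform of both sides.
The derivative rules (L{y'} = sY - y(0) = sY - 2) turn the left side into (s - 1)Y - (2).
The right side is L{t^2} = 2/s^3.
So (s - 1)Y = 2/s^3 + (2).
Solve for Y(s) and write it as one ratio of polynomials.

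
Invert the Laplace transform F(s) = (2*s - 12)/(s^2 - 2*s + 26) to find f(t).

Complete the square in the denominator: s^2 - 2*s + 26 = (s - 1)^2 + 5^2.
Split the numerator to match: 2*s - 12 = 2·(s - 1) - 2·5.
Invert each term: 2·(s - 1)/((s - 1)^2 + 25) ↔ 2e^(t)cos(5t); -2·5/((s - 1)^2 + 25) ↔ -2e^(t)sin(5t).

f(t) = -2*exp(t)*sin(5*t) + 2*exp(t)*cos(5*t)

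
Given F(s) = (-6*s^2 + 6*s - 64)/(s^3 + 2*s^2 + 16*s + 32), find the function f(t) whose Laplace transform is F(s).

Factor the denominator: s^3 + 2*s^2 + 16*s + 32 = (s + 2)*(s^2 + 16).
Partial fraction decomposition gives [-5/(s + 2)] + [-s/(s^2 + 16)] + [8/(s^2 + 16)].
Invert each term: -5/(s + 2) ↔ -5e^(-2t); -1·s/(s^2 + 16) ↔ -cos(4t); 2·4/(s^2 + 16) ↔ 2sin(4t).

f(t) = 2*sin(4*t) - cos(4*t) - 5*exp(-2*t)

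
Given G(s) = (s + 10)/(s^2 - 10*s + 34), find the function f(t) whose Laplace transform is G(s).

Complete the square in the denominator: s^2 - 10*s + 34 = (s - 5)^2 + 3^2.
Split the numerator to match: s + 10 = 1·(s - 5) + 5·3.
Invert each term: 1·(s - 5)/((s - 5)^2 + 9) ↔ e^(5t)cos(3t); 5·3/((s - 5)^2 + 9) ↔ 5e^(5t)sin(3t).

f(t) = 5*exp(5*t)*sin(3*t) + exp(5*t)*cos(3*t)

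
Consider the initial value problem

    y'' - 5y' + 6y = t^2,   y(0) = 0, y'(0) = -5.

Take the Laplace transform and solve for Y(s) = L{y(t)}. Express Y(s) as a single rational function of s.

Y(s) = (-5*s^3 + 2)/(s^5 - 5*s^4 + 6*s^3)

Transform both sides with L{·}.
Using L{y''} = s^2 Y - s·y(0) - y'(0) and L{y'} = sY - y(0), with y(0) = 0, y'(0) = -5, the left side becomes (s^2 - 5*s + 6)Y - (-5).
The right side is L{t^2} = 2/s^3.
So (s^2 - 5*s + 6)Y = 2/s^3 + (-5).
Solve for Y(s) and write it as one ratio of polynomials.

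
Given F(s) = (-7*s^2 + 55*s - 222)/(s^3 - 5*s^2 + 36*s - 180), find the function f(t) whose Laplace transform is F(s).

Factor the denominator: s^3 - 5*s^2 + 36*s - 180 = (s - 5)*(s^2 + 36).
Partial fraction decomposition gives [-2/(s - 5)] + [-5*s/(s^2 + 36)] + [30/(s^2 + 36)].
Invert each term: -2/(s - 5) ↔ -2e^(5t); -5·s/(s^2 + 36) ↔ -5cos(6t); 5·6/(s^2 + 36) ↔ 5sin(6t).

f(t) = -2*exp(5*t) + 5*sin(6*t) - 5*cos(6*t)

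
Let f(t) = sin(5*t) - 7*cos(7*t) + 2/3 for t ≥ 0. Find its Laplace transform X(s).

X(s) = -7*s/(s^2 + 49) + 5/(s^2 + 25) + 2/(3*s)

Apply the Laplace transform termwise.
L{2/3} = (2/3)/s; (-7)·[L{cos(7t)} = s/(s^2 + 49)]; L{sin(5t)} = 5/(s^2 + 25).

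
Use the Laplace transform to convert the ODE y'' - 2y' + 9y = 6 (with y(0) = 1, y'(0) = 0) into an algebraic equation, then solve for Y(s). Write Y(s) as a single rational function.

Take the Laplace transform of both sides.
With L{y''} = s^2 Y - s·y(0) - y'(0) and L{y'} = sY - y(0), with y(0) = 1, y'(0) = 0: the LHS transforms to (s^2 - 2*s + 9)Y - (s - 2).
The right side is L{6} = 6/s.
So (s^2 - 2*s + 9)Y = 6/s + (s - 2).
Divide through and combine into a single rational function.

Y(s) = (s^2 - 2*s + 6)/(s^3 - 2*s^2 + 9*s)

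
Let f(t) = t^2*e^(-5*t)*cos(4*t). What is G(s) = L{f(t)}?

L{cos(4t)} = s/(s^2 + 16).
Multiplying by e^(-5t) shifts s → s + 5, so L{e^(-5*t)*cos(4*t)} = (s + 5)/((s + 5)^2 + 16).
Then apply L{t^2·g(t)} = (-1)^2 d^2/ds^2[H(s)] with H(s) = (s + 5)/((s + 5)^2 + 16):
differentiating 2 times and applying the sign gives 2*(s + 5)*(s^2 + 10*s - 23)/(s^2 + 10*s + 41)^3.

G(s) = 2*(s + 5)*(s^2 + 10*s - 23)/(s^2 + 10*s + 41)^3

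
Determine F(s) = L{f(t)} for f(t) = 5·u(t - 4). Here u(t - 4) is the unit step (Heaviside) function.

F(s) = 5*exp(-4*s)/s

By the second shifting theorem, L{u(t - c)·g(t - c)} = e^(-cs)·G(s) with c = 4 and G(s) = L{g(t)}.
L{5} = 5/s.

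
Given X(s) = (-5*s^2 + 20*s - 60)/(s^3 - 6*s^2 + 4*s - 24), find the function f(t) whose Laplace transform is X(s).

Factor the denominator: s^3 - 6*s^2 + 4*s - 24 = (s - 6)*(s^2 + 4).
Partial fraction decomposition gives [-3/(s - 6)] + [-2*s/(s^2 + 4)] + [8/(s^2 + 4)].
Invert each term: -3/(s - 6) ↔ -3e^(6t); -2·s/(s^2 + 4) ↔ -2cos(2t); 4·2/(s^2 + 4) ↔ 4sin(2t).

f(t) = -3*exp(6*t) + 4*sin(2*t) - 2*cos(2*t)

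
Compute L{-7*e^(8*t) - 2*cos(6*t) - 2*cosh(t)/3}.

The transform is linear, so treat each term independently.
(-7)·[L{e^(8t)} = 1/(s - 8)]; (-2/3)·[L{cosh(t)} = s/(s^2 - 1)]; (-2)·[L{cos(6t)} = s/(s^2 + 36)].

-2*s/(s^2 + 36) - 2*s/(3*(s^2 - 1)) - 7/(s - 8)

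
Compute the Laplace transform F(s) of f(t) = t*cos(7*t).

F(s) = (s - 7)*(s + 7)/(s^2 + 49)^2

L{cos(7t)} = s/(s^2 + 49).
Then apply L{t·g(t)} = -d/ds[G(s)] with G(s) = s/(s^2 + 49):
differentiating 1 time and applying the sign gives (s - 7)*(s + 7)/(s^2 + 49)^2.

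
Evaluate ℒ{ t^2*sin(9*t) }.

54*(s^2 - 27)/(s^2 + 81)^3

L{sin(9t)} = 9/(s^2 + 81).
Then apply L{t^2·g(t)} = (-1)^2 d^2/ds^2[G(s)] with G(s) = 9/(s^2 + 81):
differentiating 2 times and applying the sign gives 54*(s^2 - 27)/(s^2 + 81)^3.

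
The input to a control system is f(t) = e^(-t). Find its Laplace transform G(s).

L{e^(-t)} = 1/(s + 1).

G(s) = 1/(s + 1)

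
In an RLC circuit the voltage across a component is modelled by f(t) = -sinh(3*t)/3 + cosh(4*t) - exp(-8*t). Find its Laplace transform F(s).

F(s) = s/(s^2 - 16) - 1/(s^2 - 9) - 1/(s + 8)

The transform is linear, so treat each term independently.
(-1/3)·[L{sinh(3t)} = 3/(s^2 - 9)]; L{cosh(4t)} = s/(s^2 - 16); (-1)·[L{e^(-8t)} = 1/(s + 8)].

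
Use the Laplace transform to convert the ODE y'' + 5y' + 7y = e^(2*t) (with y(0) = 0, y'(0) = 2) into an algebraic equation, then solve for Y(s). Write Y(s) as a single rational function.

Y(s) = (2*s - 3)/(s^3 + 3*s^2 - 3*s - 14)

Laplace-transform each side.
Using L{y''} = s^2 Y - s·y(0) - y'(0) and L{y'} = sY - y(0), with y(0) = 0, y'(0) = 2, the left side becomes (s^2 + 5*s + 7)Y - (2).
The right side is L{e^(2*t)} = 1/(s - 2).
So (s^2 + 5*s + 7)Y = 1/(s - 2) + (2).
Isolate Y and clear denominators.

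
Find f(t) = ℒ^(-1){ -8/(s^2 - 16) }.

f(t) = -2*sinh(4*t)

Since L{sinh(4t)} = 4/(s^2 - 16), the inverse is sinh(4*t), scaled by -2.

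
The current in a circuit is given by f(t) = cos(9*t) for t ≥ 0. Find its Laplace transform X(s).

X(s) = s/(s^2 + 81)

L{cos(9t)} = s/(s^2 + 81).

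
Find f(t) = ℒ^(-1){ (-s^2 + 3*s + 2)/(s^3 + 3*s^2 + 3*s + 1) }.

Factor the denominator: s^3 + 3*s^2 + 3*s + 1 = (s + 1)^3.
Partial fraction decomposition gives [-1/(s + 1)] + [5/(s + 1)^2] + [-2/(s + 1)^3].
Invert each term: -1/(s + 1) ↔ -e^(-t); 5/(s + 1)^2 ↔ 5t·e^(-t); -2/(s + 1)^3 ↔ (-1)t^2·e^(-t).

f(t) = -t^2*exp(-t) + 5*t*exp(-t) - exp(-t)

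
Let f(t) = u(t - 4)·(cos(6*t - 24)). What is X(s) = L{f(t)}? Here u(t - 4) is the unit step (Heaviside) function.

By the second shifting theorem, L{u(t - c)·g(t - c)} = e^(-cs)·G(s) with c = 4 and G(s) = L{g(t)}.
L{cos(6t)} = s/(s^2 + 36).

X(s) = s*exp(-4*s)/(s^2 + 36)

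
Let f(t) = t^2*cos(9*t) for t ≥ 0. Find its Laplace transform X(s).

L{cos(9t)} = s/(s^2 + 81).
Then apply L{t^2·g(t)} = (-1)^2 d^2/ds^2[G(s)] with G(s) = s/(s^2 + 81):
differentiating 2 times and applying the sign gives 2*s*(s^2 - 243)/(s^2 + 81)^3.

X(s) = 2*s*(s^2 - 243)/(s^2 + 81)^3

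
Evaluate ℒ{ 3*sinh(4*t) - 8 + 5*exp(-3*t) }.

The transform is linear, so treat each term independently.
L{-8} = -8/s; (3)·[L{sinh(4t)} = 4/(s^2 - 16)]; (5)·[L{e^(-3t)} = 1/(s + 3)].

12/(s^2 - 16) + 5/(s + 3) - 8/s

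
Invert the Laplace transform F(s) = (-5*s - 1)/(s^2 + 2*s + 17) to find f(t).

f(t) = exp(-t)*sin(4*t) - 5*exp(-t)*cos(4*t)

Complete the square in the denominator: s^2 + 2*s + 17 = (s + 1)^2 + 4^2.
Split the numerator to match: -5*s - 1 = -5·(s + 1) + 1·4.
Invert each term: -5·(s + 1)/((s + 1)^2 + 16) ↔ -5e^(-t)cos(4t); 1·4/((s + 1)^2 + 16) ↔ e^(-t)sin(4t).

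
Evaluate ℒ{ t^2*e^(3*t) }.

2/(s - 3)^3

L{e^(3t)} = 1/(s - 3).
Then apply L{t^2·g(t)} = (-1)^2 d^2/ds^2[H(s)] with H(s) = 1/(s - 3):
differentiating 2 times and applying the sign gives 2/(s - 3)^3.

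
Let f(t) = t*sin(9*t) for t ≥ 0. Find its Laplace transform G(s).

G(s) = 18*s/(s^2 + 81)^2

L{sin(9t)} = 9/(s^2 + 81).
Then apply L{t·g(t)} = -d/ds[H(s)] with H(s) = 9/(s^2 + 81):
differentiating 1 time and applying the sign gives 18*s/(s^2 + 81)^2.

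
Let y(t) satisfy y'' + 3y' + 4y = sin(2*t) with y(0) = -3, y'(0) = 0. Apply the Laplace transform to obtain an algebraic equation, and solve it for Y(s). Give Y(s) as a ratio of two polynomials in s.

Y(s) = (-3*s^3 - 9*s^2 - 12*s - 34)/(s^4 + 3*s^3 + 8*s^2 + 12*s + 16)

Laplace-transform each side.
The derivative rules (L{y''} = s^2 Y - s·y(0) - y'(0) and L{y'} = sY - y(0), with y(0) = -3, y'(0) = 0) turn the left side into (s^2 + 3*s + 4)Y - (-3*s - 9).
The right side is L{sin(2*t)} = 2/(s^2 + 4).
So (s^2 + 3*s + 4)Y = 2/(s^2 + 4) + (-3*s - 9).
Solve for Y(s) and write it as one ratio of polynomials.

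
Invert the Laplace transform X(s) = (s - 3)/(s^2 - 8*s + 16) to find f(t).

f(t) = t*exp(4*t) + exp(4*t)

Factor the denominator: s^2 - 8*s + 16 = (s - 4)^2.
Partial fraction decomposition gives [1/(s - 4)] + [(s - 4)^(-2)].
Invert each term: 1/(s - 4) ↔ e^(4t); 1/(s - 4)^2 ↔ t·e^(4t).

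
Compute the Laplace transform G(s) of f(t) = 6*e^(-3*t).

G(s) = 6/(s + 3)

L{6} = 6/s.
By the first shifting theorem, multiplying by e^(-3t) replaces s with s + 3.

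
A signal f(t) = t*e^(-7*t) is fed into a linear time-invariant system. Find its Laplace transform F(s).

L{t} = 1!/s^2 = 1/s^2.
By the first shifting theorem, multiplying by e^(-7t) replaces s with s + 7.

F(s) = (s + 7)^(-2)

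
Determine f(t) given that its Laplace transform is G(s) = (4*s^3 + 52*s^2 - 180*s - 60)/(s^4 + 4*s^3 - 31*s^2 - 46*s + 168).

Factor the denominator: s^4 + 4*s^3 - 31*s^2 - 46*s + 168 = (s - 4)*(s - 2)*(s + 3)*(s + 7).
Partial fraction decomposition gives [6/(s + 3)] + [2/(s - 2)] + [-6/(s + 7)] + [2/(s - 4)].
Invert each term: 6/(s + 3) ↔ 6e^(-3t); 2/(s - 2) ↔ 2e^(2t); -6/(s + 7) ↔ -6e^(-7t); 2/(s - 4) ↔ 2e^(4t).

f(t) = 2*exp(4*t) + 2*exp(2*t) + 6*exp(-3*t) - 6*exp(-7*t)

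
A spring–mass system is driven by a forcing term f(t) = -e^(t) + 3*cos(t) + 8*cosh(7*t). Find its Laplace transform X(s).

X(s) = 3*s/(s^2 + 1) + 8*s/(s^2 - 49) - 1/(s - 1)

Apply the Laplace transform termwise.
(-1)·[L{e^(t)} = 1/(s - 1)]; (3)·[L{cos(t)} = s/(s^2 + 1)]; (8)·[L{cosh(7t)} = s/(s^2 - 49)].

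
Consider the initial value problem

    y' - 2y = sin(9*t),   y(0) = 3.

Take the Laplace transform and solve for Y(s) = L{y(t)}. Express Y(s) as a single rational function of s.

Laplace-transform each side.
The derivative rules (L{y'} = sY - y(0) = sY - 3) turn the left side into (s - 2)Y - (3).
The right side is L{sin(9*t)} = 9/(s^2 + 81).
So (s - 2)Y = 9/(s^2 + 81) + (3).
Solve for Y(s) and write it as one ratio of polynomials.

Y(s) = (3*s^2 + 252)/(s^3 - 2*s^2 + 81*s - 162)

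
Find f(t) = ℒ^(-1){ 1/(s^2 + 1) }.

Since L{sin(t)} = 1/(s^2 + 1), the inverse is sin(t).

f(t) = sin(t)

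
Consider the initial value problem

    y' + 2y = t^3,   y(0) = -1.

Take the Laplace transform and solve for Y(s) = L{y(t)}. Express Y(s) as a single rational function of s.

Y(s) = (-s^4 + 6)/(s^5 + 2*s^4)

Take the Laplace transform of both sides.
The derivative rules (L{y'} = sY - y(0) = sY - (-1)) turn the left side into (s + 2)Y - (-1).
The right side is L{t^3} = 6/s^4.
So (s + 2)Y = 6/s^4 + (-1).
Solve for Y(s) and write it as one ratio of polynomials.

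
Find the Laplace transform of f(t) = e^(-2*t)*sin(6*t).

6/((s + 2)^2 + 36)

L{sin(6t)} = 6/(s^2 + 36).
By the first shifting theorem, multiplying by e^(-2t) replaces s with s + 2.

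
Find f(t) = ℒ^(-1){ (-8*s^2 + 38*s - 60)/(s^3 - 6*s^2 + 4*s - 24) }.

f(t) = -3*exp(6*t) + 4*sin(2*t) - 5*cos(2*t)

Factor the denominator: s^3 - 6*s^2 + 4*s - 24 = (s - 6)*(s^2 + 4).
Partial fraction decomposition gives [-3/(s - 6)] + [-5*s/(s^2 + 4)] + [8/(s^2 + 4)].
Invert each term: -3/(s - 6) ↔ -3e^(6t); -5·s/(s^2 + 4) ↔ -5cos(2t); 4·2/(s^2 + 4) ↔ 4sin(2t).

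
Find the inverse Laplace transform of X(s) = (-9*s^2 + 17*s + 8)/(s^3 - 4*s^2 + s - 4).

Factor the denominator: s^3 - 4*s^2 + s - 4 = (s - 4)*(s^2 + 1).
Partial fraction decomposition gives [-4/(s - 4)] + [-5*s/(s^2 + 1)] + [-3/(s^2 + 1)].
Invert each term: -4/(s - 4) ↔ -4e^(4t); -5·s/(s^2 + 1) ↔ -5cos(t); -3·1/(s^2 + 1) ↔ -3sin(t).

-4*exp(4*t) - 3*sin(t) - 5*cos(t)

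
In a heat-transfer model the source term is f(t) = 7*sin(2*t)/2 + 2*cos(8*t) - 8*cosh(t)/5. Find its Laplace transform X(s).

X(s) = 2*s/(s^2 + 64) - 8*s/(5*(s^2 - 1)) + 7/(s^2 + 4)

The transform is linear, so treat each term independently.
(2)·[L{cos(8t)} = s/(s^2 + 64)]; (-8/5)·[L{cosh(t)} = s/(s^2 - 1)]; (7/2)·[L{sin(2t)} = 2/(s^2 + 4)].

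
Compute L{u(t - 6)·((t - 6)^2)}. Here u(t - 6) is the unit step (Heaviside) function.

By the second shifting theorem, L{u(t - c)·g(t - c)} = e^(-cs)·G(s) with c = 6 and G(s) = L{g(t)}.
L{t^2} = 2!/s^3 = 2/s^3.

2*exp(-6*s)/s^3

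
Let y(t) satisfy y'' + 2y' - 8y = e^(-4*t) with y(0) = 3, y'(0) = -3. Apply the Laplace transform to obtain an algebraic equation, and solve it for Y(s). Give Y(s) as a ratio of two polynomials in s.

Y(s) = (3*s^2 + 15*s + 13)/(s^3 + 6*s^2 - 32)

Take the Laplace transform of both sides.
The derivative rules (L{y''} = s^2 Y - s·y(0) - y'(0) and L{y'} = sY - y(0), with y(0) = 3, y'(0) = -3) turn the left side into (s^2 + 2*s - 8)Y - (3*s + 3).
The right side is L{e^(-4*t)} = 1/(s + 4).
So (s^2 + 2*s - 8)Y = 1/(s + 4) + (3*s + 3).
Divide through and combine into a single rational function.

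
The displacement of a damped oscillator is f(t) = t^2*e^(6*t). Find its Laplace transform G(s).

G(s) = 2/(s - 6)^3

L{e^(6t)} = 1/(s - 6).
Then apply L{t^2·g(t)} = (-1)^2 d^2/ds^2[H(s)] with H(s) = 1/(s - 6):
differentiating 2 times and applying the sign gives 2/(s - 6)^3.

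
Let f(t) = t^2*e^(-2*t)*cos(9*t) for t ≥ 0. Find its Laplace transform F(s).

L{cos(9t)} = s/(s^2 + 81).
Multiplying by e^(-2t) shifts s → s + 2, so L{e^(-2*t)*cos(9*t)} = (s + 2)/((s + 2)^2 + 81).
Then apply L{t^2·g(t)} = (-1)^2 d^2/ds^2[G(s)] with G(s) = (s + 2)/((s + 2)^2 + 81):
differentiating 2 times and applying the sign gives 2*(s + 2)*(s^2 + 4*s - 239)/(s^2 + 4*s + 85)^3.

F(s) = 2*(s + 2)*(s^2 + 4*s - 239)/(s^2 + 4*s + 85)^3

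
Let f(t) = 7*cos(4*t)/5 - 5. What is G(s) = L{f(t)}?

G(s) = 7*s/(5*(s^2 + 16)) - 5/s

Apply the Laplace transform termwise.
L{-5} = -5/s; (7/5)·[L{cos(4t)} = s/(s^2 + 16)].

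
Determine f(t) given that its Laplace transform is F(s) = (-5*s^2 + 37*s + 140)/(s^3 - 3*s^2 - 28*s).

f(t) = 2*exp(7*t) - 5 - 2*exp(-4*t)

Factor the denominator: s^3 - 3*s^2 - 28*s = s*(s - 7)*(s + 4).
Partial fraction decomposition gives [-2/(s + 4)] + [-5/s] + [2/(s - 7)].
Invert each term: -2/(s + 4) ↔ -2e^(-4t); -5/(s - 0) ↔ -5e^(0t); 2/(s - 7) ↔ 2e^(7t).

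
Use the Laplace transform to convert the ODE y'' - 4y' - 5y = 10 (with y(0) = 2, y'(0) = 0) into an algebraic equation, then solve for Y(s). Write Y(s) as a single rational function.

Y(s) = (2*s^2 - 8*s + 10)/(s^3 - 4*s^2 - 5*s)

Apply the Laplace transform to the equation.
Using L{y''} = s^2 Y - s·y(0) - y'(0) and L{y'} = sY - y(0), with y(0) = 2, y'(0) = 0, the left side becomes (s^2 - 4*s - 5)Y - (2*s - 8).
The right side is L{10} = 10/s.
So (s^2 - 4*s - 5)Y = 10/s + (2*s - 8).
Isolate Y and clear denominators.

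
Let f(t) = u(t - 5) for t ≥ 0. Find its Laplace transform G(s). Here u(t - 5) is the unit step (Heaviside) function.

By the second shifting theorem, L{u(t - c)·g(t - c)} = e^(-cs)·H(s) with c = 5 and H(s) = L{g(t)}.
L{1} = 1/s.

G(s) = exp(-5*s)/s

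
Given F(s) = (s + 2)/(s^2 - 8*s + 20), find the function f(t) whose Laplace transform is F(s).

f(t) = 3*exp(4*t)*sin(2*t) + exp(4*t)*cos(2*t)

Complete the square in the denominator: s^2 - 8*s + 20 = (s - 4)^2 + 2^2.
Split the numerator to match: s + 2 = 1·(s - 4) + 3·2.
Invert each term: 1·(s - 4)/((s - 4)^2 + 4) ↔ e^(4t)cos(2t); 3·2/((s - 4)^2 + 4) ↔ 3e^(4t)sin(2t).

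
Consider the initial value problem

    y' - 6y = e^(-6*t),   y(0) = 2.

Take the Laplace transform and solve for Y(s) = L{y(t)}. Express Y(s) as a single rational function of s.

Apply the Laplace transform to the equation.
The derivative rules (L{y'} = sY - y(0) = sY - 2) turn the left side into (s - 6)Y - (2).
The right side is L{e^(-6*t)} = 1/(s + 6).
So (s - 6)Y = 1/(s + 6) + (2).
Solve for Y(s) and write it as one ratio of polynomials.

Y(s) = (2*s + 13)/(s^2 - 36)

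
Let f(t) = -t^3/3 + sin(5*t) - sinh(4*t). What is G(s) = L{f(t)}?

G(s) = 5/(s^2 + 25) - 4/(s^2 - 16) - 2/s^4

The transform is linear, so treat each term independently.
(-1/3)·[L{t^3} = 3!/s^4 = 6/s^4]; L{sin(5t)} = 5/(s^2 + 25); (-1)·[L{sinh(4t)} = 4/(s^2 - 16)].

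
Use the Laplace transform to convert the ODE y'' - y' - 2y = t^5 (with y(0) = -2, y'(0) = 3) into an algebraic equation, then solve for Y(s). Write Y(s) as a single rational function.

Transform both sides with L{·}.
Using L{y''} = s^2 Y - s·y(0) - y'(0) and L{y'} = sY - y(0), with y(0) = -2, y'(0) = 3, the left side becomes (s^2 - s - 2)Y - (-2*s + 5).
The right side is L{t^5} = 120/s^6.
So (s^2 - s - 2)Y = 120/s^6 + (-2*s + 5).
Isolate Y and clear denominators.

Y(s) = (-2*s^7 + 5*s^6 + 120)/(s^8 - s^7 - 2*s^6)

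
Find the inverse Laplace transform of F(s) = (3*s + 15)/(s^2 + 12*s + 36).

-3*t*exp(-6*t) + 3*exp(-6*t)

Factor the denominator: s^2 + 12*s + 36 = (s + 6)^2.
Partial fraction decomposition gives [3/(s + 6)] + [-3/(s + 6)^2].
Invert each term: 3/(s + 6) ↔ 3e^(-6t); -3/(s + 6)^2 ↔ -3t·e^(-6t).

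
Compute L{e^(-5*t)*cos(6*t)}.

(s + 5)/((s + 5)^2 + 36)

L{cos(6t)} = s/(s^2 + 36).
By the first shifting theorem, multiplying by e^(-5t) replaces s with s + 5.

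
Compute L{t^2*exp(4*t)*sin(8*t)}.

16*(3*s^2 - 24*s - 16)/(s^2 - 8*s + 80)^3

L{sin(8t)} = 8/(s^2 + 64).
Multiplying by e^(4t) shifts s → s - 4, so L{exp(4*t)*sin(8*t)} = 8/((s - 4)^2 + 64).
Then apply L{t^2·g(t)} = (-1)^2 d^2/ds^2[G(s)] with G(s) = 8/((s - 4)^2 + 64):
differentiating 2 times and applying the sign gives 16*(3*s^2 - 24*s - 16)/(s^2 - 8*s + 80)^3.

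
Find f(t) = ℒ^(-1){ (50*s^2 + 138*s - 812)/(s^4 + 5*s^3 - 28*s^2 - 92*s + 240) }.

Factor the denominator: s^4 + 5*s^3 - 28*s^2 - 92*s + 240 = (s - 4)*(s - 2)*(s + 5)*(s + 6).
Partial fraction decomposition gives [-2/(s + 6)] + [3/(s - 4)] + [-4/(s + 5)] + [3/(s - 2)].
Invert each term: -2/(s + 6) ↔ -2e^(-6t); 3/(s - 4) ↔ 3e^(4t); -4/(s + 5) ↔ -4e^(-5t); 3/(s - 2) ↔ 3e^(2t).

f(t) = 3*exp(4*t) + 3*exp(2*t) - 4*exp(-5*t) - 2*exp(-6*t)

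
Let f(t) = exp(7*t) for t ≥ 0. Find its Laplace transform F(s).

L{e^(7t)} = 1/(s - 7).

F(s) = 1/(s - 7)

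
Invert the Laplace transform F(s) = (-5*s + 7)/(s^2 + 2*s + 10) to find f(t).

Complete the square in the denominator: s^2 + 2*s + 10 = (s + 1)^2 + 3^2.
Split the numerator to match: -5*s + 7 = -5·(s + 1) + 4·3.
Invert each term: -5·(s + 1)/((s + 1)^2 + 9) ↔ -5e^(-t)cos(3t); 4·3/((s + 1)^2 + 9) ↔ 4e^(-t)sin(3t).

f(t) = 4*exp(-t)*sin(3*t) - 5*exp(-t)*cos(3*t)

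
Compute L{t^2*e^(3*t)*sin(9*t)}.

L{sin(9t)} = 9/(s^2 + 81).
Multiplying by e^(3t) shifts s → s - 3, so L{e^(3*t)*sin(9*t)} = 9/((s - 3)^2 + 81).
Then apply L{t^2·g(t)} = (-1)^2 d^2/ds^2[H(s)] with H(s) = 9/((s - 3)^2 + 81):
differentiating 2 times and applying the sign gives 54*(s^2 - 6*s - 18)/(s^2 - 6*s + 90)^3.

54*(s^2 - 6*s - 18)/(s^2 - 6*s + 90)^3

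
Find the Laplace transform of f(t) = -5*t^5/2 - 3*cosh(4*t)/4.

-3*s/(4*(s^2 - 16)) - 300/s^6

By linearity of the Laplace transform, transform each term separately.
(-5/2)·[L{t^5} = 5!/s^6 = 120/s^6]; (-3/4)·[L{cosh(4t)} = s/(s^2 - 16)].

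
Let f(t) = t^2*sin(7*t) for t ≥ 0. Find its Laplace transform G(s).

L{sin(7t)} = 7/(s^2 + 49).
Then apply L{t^2·g(t)} = (-1)^2 d^2/ds^2[H(s)] with H(s) = 7/(s^2 + 49):
differentiating 2 times and applying the sign gives 14*(3*s^2 - 49)/(s^2 + 49)^3.

G(s) = 14*(3*s^2 - 49)/(s^2 + 49)^3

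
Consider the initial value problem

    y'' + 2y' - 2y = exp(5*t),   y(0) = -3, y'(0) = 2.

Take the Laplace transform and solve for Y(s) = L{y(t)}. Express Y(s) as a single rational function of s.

Transform both sides with L{·}.
With L{y''} = s^2 Y - s·y(0) - y'(0) and L{y'} = sY - y(0), with y(0) = -3, y'(0) = 2: the LHS transforms to (s^2 + 2*s - 2)Y - (-3*s - 4).
The right side is L{exp(5*t)} = 1/(s - 5).
So (s^2 + 2*s - 2)Y = 1/(s - 5) + (-3*s - 4).
Isolate Y and clear denominators.

Y(s) = (-3*s^2 + 11*s + 21)/(s^3 - 3*s^2 - 12*s + 10)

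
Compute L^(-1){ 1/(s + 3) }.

Since L{e^(-3t)} = 1/(s + 3), the inverse is e^(-3*t).

exp(-3*t)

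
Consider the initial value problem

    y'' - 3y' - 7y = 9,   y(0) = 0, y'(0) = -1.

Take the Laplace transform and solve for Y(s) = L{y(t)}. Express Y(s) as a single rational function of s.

Y(s) = (-s + 9)/(s^3 - 3*s^2 - 7*s)

Take the Laplace transform of both sides.
With L{y''} = s^2 Y - s·y(0) - y'(0) and L{y'} = sY - y(0), with y(0) = 0, y'(0) = -1: the LHS transforms to (s^2 - 3*s - 7)Y - (-1).
The right side is L{9} = 9/s.
So (s^2 - 3*s - 7)Y = 9/s + (-1).
Isolate Y and clear denominators.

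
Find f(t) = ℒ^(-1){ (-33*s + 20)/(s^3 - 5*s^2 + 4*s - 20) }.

f(t) = -5*exp(5*t) - 4*sin(2*t) + 5*cos(2*t)

Factor the denominator: s^3 - 5*s^2 + 4*s - 20 = (s - 5)*(s^2 + 4).
Partial fraction decomposition gives [-5/(s - 5)] + [5*s/(s^2 + 4)] + [-8/(s^2 + 4)].
Invert each term: -5/(s - 5) ↔ -5e^(5t); 5·s/(s^2 + 4) ↔ 5cos(2t); -4·2/(s^2 + 4) ↔ -4sin(2t).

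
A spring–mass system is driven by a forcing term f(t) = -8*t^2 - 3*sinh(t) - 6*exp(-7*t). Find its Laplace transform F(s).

Apply the Laplace transform termwise.
(-6)·[L{e^(-7t)} = 1/(s + 7)]; (-3)·[L{sinh(t)} = 1/(s^2 - 1)]; (-8)·[L{t^2} = 2!/s^3 = 2/s^3].

F(s) = -3/(s^2 - 1) - 6/(s + 7) - 16/s^3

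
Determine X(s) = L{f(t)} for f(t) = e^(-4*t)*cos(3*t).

X(s) = (s + 4)/((s + 4)^2 + 9)

L{cos(3t)} = s/(s^2 + 9).
By the first shifting theorem, multiplying by e^(-4t) replaces s with s + 4.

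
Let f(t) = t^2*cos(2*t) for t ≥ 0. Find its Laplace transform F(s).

L{cos(2t)} = s/(s^2 + 4).
Then apply L{t^2·g(t)} = (-1)^2 d^2/ds^2[G(s)] with G(s) = s/(s^2 + 4):
differentiating 2 times and applying the sign gives 2*s*(s^2 - 12)/(s^2 + 4)^3.

F(s) = 2*s*(s^2 - 12)/(s^2 + 4)^3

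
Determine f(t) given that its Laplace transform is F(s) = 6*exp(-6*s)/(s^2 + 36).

The factor e^(-6s) signals a time shift by c = 6 (second shifting theorem).
L{sin(6t)} = 6/(s^2 + 36), so L^-1{6/(s^2 + 36)} = sin(6*t).
Hence the inverse is u(t - 6) times that function evaluated at t - 6.

f(t) = Heaviside(t - 6)*(sin(6*t - 36))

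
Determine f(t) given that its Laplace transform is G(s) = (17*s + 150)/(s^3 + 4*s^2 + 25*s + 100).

Factor the denominator: s^3 + 4*s^2 + 25*s + 100 = (s + 4)*(s^2 + 25).
Partial fraction decomposition gives [2/(s + 4)] + [-2*s/(s^2 + 25)] + [25/(s^2 + 25)].
Invert each term: 2/(s + 4) ↔ 2e^(-4t); -2·s/(s^2 + 25) ↔ -2cos(5t); 5·5/(s^2 + 25) ↔ 5sin(5t).

f(t) = 5*sin(5*t) - 2*cos(5*t) + 2*exp(-4*t)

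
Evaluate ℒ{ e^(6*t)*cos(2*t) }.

L{cos(2t)} = s/(s^2 + 4).
By the first shifting theorem, multiplying by e^(6t) replaces s with s - 6.

(s - 6)/((s - 6)^2 + 4)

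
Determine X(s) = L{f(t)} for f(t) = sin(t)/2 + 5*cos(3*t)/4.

Apply the Laplace transform termwise.
(1/2)·[L{sin(t)} = 1/(s^2 + 1)]; (5/4)·[L{cos(3t)} = s/(s^2 + 9)].

X(s) = 5*s/(4*(s^2 + 9)) + 1/(2*(s^2 + 1))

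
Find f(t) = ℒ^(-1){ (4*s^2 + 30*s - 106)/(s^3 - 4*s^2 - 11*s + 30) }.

Factor the denominator: s^3 - 4*s^2 - 11*s + 30 = (s - 5)*(s - 2)*(s + 3).
Partial fraction decomposition gives [-4/(s + 3)] + [2/(s - 2)] + [6/(s - 5)].
Invert each term: -4/(s + 3) ↔ -4e^(-3t); 2/(s - 2) ↔ 2e^(2t); 6/(s - 5) ↔ 6e^(5t).

f(t) = 6*exp(5*t) + 2*exp(2*t) - 4*exp(-3*t)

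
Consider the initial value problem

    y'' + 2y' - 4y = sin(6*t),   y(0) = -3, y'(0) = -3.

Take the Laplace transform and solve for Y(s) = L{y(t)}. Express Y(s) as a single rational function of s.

Take the Laplace transform of both sides.
With L{y''} = s^2 Y - s·y(0) - y'(0) and L{y'} = sY - y(0), with y(0) = -3, y'(0) = -3: the LHS transforms to (s^2 + 2*s - 4)Y - (-3*s - 9).
The right side is L{sin(6*t)} = 6/(s^2 + 36).
So (s^2 + 2*s - 4)Y = 6/(s^2 + 36) + (-3*s - 9).
Isolate Y and clear denominators.

Y(s) = (-3*s^3 - 9*s^2 - 108*s - 318)/(s^4 + 2*s^3 + 32*s^2 + 72*s - 144)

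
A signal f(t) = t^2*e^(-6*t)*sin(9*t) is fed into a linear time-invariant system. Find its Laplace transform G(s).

L{sin(9t)} = 9/(s^2 + 81).
Multiplying by e^(-6t) shifts s → s + 6, so L{e^(-6*t)*sin(9*t)} = 9/((s + 6)^2 + 81).
Then apply L{t^2·g(t)} = (-1)^2 d^2/ds^2[H(s)] with H(s) = 9/((s + 6)^2 + 81):
differentiating 2 times and applying the sign gives 54*(s^2 + 12*s + 9)/(s^2 + 12*s + 117)^3.

G(s) = 54*(s^2 + 12*s + 9)/(s^2 + 12*s + 117)^3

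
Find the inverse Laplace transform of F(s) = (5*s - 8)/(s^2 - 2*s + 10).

Complete the square in the denominator: s^2 - 2*s + 10 = (s - 1)^2 + 3^2.
Split the numerator to match: 5*s - 8 = 5·(s - 1) - 1·3.
Invert each term: 5·(s - 1)/((s - 1)^2 + 9) ↔ 5e^(t)cos(3t); -1·3/((s - 1)^2 + 9) ↔ -e^(t)sin(3t).

-exp(t)*sin(3*t) + 5*exp(t)*cos(3*t)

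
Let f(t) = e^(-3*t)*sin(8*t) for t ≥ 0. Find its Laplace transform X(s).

X(s) = 8/((s + 3)^2 + 64)

L{sin(8t)} = 8/(s^2 + 64).
By the first shifting theorem, multiplying by e^(-3t) replaces s with s + 3.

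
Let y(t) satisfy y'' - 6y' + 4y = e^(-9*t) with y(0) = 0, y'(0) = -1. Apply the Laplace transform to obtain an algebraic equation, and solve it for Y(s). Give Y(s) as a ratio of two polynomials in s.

Y(s) = (-s - 8)/(s^3 + 3*s^2 - 50*s + 36)

Take the Laplace transform of both sides.
With L{y''} = s^2 Y - s·y(0) - y'(0) and L{y'} = sY - y(0), with y(0) = 0, y'(0) = -1: the LHS transforms to (s^2 - 6*s + 4)Y - (-1).
The right side is L{e^(-9*t)} = 1/(s + 9).
So (s^2 - 6*s + 4)Y = 1/(s + 9) + (-1).
Divide through and combine into a single rational function.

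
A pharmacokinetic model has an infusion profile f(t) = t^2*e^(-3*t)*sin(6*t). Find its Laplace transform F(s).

L{sin(6t)} = 6/(s^2 + 36).
Multiplying by e^(-3t) shifts s → s + 3, so L{e^(-3*t)*sin(6*t)} = 6/((s + 3)^2 + 36).
Then apply L{t^2·g(t)} = (-1)^2 d^2/ds^2[G(s)] with G(s) = 6/((s + 3)^2 + 36):
differentiating 2 times and applying the sign gives 36*(s^2 + 6*s - 3)/(s^2 + 6*s + 45)^3.

F(s) = 36*(s^2 + 6*s - 3)/(s^2 + 6*s + 45)^3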